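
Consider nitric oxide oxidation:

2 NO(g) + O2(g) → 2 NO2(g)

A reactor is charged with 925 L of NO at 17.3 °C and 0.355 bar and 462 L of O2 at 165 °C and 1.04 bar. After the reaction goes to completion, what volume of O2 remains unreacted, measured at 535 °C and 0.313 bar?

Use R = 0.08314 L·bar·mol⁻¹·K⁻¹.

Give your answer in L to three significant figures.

n(NO) = PV/RT = (0.355 × 925) / (0.08314 × 290.45) = 13.60 mol
n(O2) = PV/RT = (1.04 × 462) / (0.08314 × 438.15) = 13.19 mol
For 13.60 mol NO, stoichiometry requires (1/2) × 13.60 = 6.800 mol O2; 13.19 mol is available, so NO is limiting.
n(O2) consumed = (1/2) × 13.60 = 6.800 mol; remaining = 13.19 − 6.800 = 6.390 mol
V(O2) = nRT/P = 6.390 × 0.08314 × 808.15 / 0.313 = 1372 L

1370 L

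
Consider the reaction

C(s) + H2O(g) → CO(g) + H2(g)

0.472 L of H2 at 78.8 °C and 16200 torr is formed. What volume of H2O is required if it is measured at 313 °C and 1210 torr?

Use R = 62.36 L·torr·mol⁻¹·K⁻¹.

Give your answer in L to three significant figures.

n(H2) = PV/RT = (16200 × 0.472) / (62.36 × 351.95) = 0.3484 mol
n(H2O) = (1/1) × 0.3484 = 0.3484 mol
V = nRT/P = 0.3484 × 62.36 × 586.15 / 1210 = 10.52 L

10.5 L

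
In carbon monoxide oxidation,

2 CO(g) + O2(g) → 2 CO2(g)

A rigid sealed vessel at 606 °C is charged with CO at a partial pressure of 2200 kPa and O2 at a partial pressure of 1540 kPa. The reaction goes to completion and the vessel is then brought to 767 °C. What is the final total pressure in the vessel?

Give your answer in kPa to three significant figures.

3120 kPa

At constant V, partial pressures at 606 °C are proportional to moles, so apply stoichiometry directly to pressures.
P(O2) required for 2200 kPa of CO = (1/2) × 2200 = 1100 kPa; available 1540 kPa, so CO is limiting.
P(O2) remaining = 1540 − (1/2) × 2200 = 440.0 kPa
P(gaseous products) = (2)/2 × 2200 = 2200 kPa
P_total at 606 °C = 440.0 + 2200 = 2640 kPa
Scaling to 767 °C: P = 2640 × 1040.15/879.15 = 3123 kPa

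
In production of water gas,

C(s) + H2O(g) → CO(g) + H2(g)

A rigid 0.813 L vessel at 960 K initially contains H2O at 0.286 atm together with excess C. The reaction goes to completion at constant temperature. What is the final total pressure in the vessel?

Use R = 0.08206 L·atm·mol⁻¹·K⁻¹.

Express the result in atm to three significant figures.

0.572 atm

Rigid vessel, constant T ⇒ P scales with total gas moles (1 → 2).
P_final = (2/1) × 0.286 = 0.5720 atm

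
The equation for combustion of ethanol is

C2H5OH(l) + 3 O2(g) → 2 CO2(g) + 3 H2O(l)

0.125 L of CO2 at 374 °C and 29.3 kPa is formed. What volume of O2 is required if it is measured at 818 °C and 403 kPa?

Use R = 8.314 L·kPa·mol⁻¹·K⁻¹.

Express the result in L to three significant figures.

0.0230 L

n(CO2) = PV/RT = (29.3 × 0.125) / (8.314 × 647.15) = 0.0006807 mol
n(O2) = (3/2) × 0.0006807 = 0.001021 mol
V = nRT/P = 0.001021 × 8.314 × 1091.15 / 403 = 0.02298 L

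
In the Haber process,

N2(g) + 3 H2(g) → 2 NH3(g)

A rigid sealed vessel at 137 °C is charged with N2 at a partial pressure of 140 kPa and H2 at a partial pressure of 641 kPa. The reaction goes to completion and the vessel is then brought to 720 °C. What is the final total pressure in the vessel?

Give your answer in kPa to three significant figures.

Because the vessel is rigid and T is held at 137 °C, work the stoichiometry in partial pressures (P_i = n_iRT/V).
P(H2) required for 140 kPa of N2 = (3/1) × 140 = 420.0 kPa; available 641 kPa, so N2 is limiting.
P(H2) remaining = 641 − (3/1) × 140 = 221.0 kPa
P(gaseous products) = (2)/1 × 140 = 280.0 kPa
P_total at 137 °C = 221.0 + 280.0 = 501.0 kPa
Scaling to 720 °C: P = 501.0 × 993.15/410.15 = 1213 kPa

1210 kPa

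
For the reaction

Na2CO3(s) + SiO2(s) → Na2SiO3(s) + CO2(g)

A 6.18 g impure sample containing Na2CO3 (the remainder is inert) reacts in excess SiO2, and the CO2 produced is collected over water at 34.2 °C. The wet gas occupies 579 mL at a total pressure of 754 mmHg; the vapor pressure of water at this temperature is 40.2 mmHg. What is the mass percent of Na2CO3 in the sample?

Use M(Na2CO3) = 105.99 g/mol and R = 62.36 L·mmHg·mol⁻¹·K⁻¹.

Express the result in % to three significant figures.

37.0 %

P(CO2) = 754 − 40.2 = 713.8 mmHg
n(CO2) = PV/RT = (713.8 × 0.5790) / (62.36 × 307.35) = 0.02156 mol
n(Na2CO3) = (1/1) × 0.02156 = 0.02156 mol
m(Na2CO3) = 0.02156 × 105.99 = 2.285 g
%Na2CO3 = 2.285 / 6.18 × 100 = 36.97%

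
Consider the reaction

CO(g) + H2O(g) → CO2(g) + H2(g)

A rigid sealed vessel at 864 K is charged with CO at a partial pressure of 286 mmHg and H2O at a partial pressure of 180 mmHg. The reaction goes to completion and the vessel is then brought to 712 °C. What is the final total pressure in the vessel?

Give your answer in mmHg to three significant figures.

531 mmHg

With V and T fixed, P_i ∝ n_i, so the mole ratios apply directly to partial pressures at 864 K.
P(H2O) required for 286 mmHg of CO = (1/1) × 286 = 286.0 mmHg; available 180 mmHg, so H2O is limiting.
P(CO) remaining = 286 − (1/1) × 180 = 106.0 mmHg
P(gaseous products) = (1+1)/1 × 180 = 360.0 mmHg
P_total at 864 K = 106.0 + 360.0 = 466.0 mmHg
Scaling to 712 °C: P = 466.0 × 985.15/864 = 531.3 mmHg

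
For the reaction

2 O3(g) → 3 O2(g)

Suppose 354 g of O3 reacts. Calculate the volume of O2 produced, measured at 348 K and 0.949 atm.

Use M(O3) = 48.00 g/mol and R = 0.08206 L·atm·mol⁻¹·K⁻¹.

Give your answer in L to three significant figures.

n(O3) = 354.0 / 48.00 = 7.375 mol
n(O2) = (3/2) × 7.375 = 11.06 mol
V = nRT/P = 11.06 × 0.08206 × 348 / 0.949 = 332.8 L

333 L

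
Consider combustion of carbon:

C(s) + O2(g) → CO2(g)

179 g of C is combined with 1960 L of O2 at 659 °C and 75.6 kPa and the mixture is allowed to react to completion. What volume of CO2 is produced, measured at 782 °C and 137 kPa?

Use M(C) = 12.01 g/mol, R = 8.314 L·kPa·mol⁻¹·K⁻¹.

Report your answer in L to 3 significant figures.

954 L

n(C) = 179 / 12.01 = 14.90 mol
n(O2) = PV/RT = (75.6 × 1960) / (8.314 × 932.15) = 19.12 mol
For 14.90 mol C, stoichiometry requires (1/1) × 14.90 = 14.90 mol O2; 19.12 mol is available, so C is limiting.
n(CO2) = (1/1) × 14.90 = 14.90 mol
V(CO2) = nRT/P = 14.90 × 8.314 × 1055.15 / 137 = 954.1 L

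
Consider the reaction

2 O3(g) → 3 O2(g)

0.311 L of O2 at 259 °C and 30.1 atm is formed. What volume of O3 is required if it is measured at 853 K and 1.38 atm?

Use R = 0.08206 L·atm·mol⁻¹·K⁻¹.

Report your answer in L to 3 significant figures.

7.25 L

n(O2) = PV/RT = (30.1 × 0.311) / (0.08206 × 532.15) = 0.2144 mol
n(O3) = (2/3) × 0.2144 = 0.1429 mol
V = nRT/P = 0.1429 × 0.08206 × 853 / 1.38 = 7.248 L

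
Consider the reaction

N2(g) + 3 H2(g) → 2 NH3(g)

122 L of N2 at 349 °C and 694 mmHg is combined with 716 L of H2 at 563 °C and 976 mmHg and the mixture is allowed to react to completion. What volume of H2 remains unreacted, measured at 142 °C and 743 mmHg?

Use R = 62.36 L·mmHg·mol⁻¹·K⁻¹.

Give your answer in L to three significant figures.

n(N2) = PV/RT = (694 × 122) / (62.36 × 622.15) = 2.182 mol
n(H2) = PV/RT = (976 × 716) / (62.36 × 836.15) = 13.40 mol
For 2.182 mol N2, stoichiometry requires (3/1) × 2.182 = 6.546 mol H2; 13.40 mol is available, so N2 is limiting.
n(H2) consumed = (3/1) × 2.182 = 6.546 mol; remaining = 13.40 − 6.546 = 6.854 mol
V(H2) = nRT/P = 6.854 × 62.36 × 415.15 / 743 = 238.8 L

239 L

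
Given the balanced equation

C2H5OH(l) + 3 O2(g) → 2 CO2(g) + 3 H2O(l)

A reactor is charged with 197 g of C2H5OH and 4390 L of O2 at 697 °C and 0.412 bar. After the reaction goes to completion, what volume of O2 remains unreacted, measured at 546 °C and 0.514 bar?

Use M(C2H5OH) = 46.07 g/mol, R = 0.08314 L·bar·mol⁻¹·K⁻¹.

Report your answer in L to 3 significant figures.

n(C2H5OH) = 197 / 46.07 = 4.276 mol
n(O2) = PV/RT = (0.412 × 4390) / (0.08314 × 970.15) = 22.42 mol
For 4.276 mol C2H5OH, stoichiometry requires (3/1) × 4.276 = 12.83 mol O2; 22.42 mol is available, so C2H5OH is limiting.
n(O2) consumed = (3/1) × 4.276 = 12.83 mol; remaining = 22.42 − 12.83 = 9.590 mol
V(O2) = nRT/P = 9.590 × 0.08314 × 819.15 / 0.514 = 1271 L

1270 L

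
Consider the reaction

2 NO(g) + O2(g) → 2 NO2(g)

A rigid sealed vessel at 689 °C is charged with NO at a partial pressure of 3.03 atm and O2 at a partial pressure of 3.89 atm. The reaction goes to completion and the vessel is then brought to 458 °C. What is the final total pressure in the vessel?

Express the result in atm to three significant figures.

At constant V, partial pressures at 689 °C are proportional to moles, so apply stoichiometry directly to pressures.
P(O2) required for 3.03 atm of NO = (1/2) × 3.03 = 1.515 atm; available 3.89 atm, so NO is limiting.
P(O2) remaining = 3.89 − (1/2) × 3.03 = 2.375 atm
P(gaseous products) = (2)/2 × 3.03 = 3.030 atm
P_total at 689 °C = 2.375 + 3.030 = 5.405 atm
Scaling to 458 °C: P = 5.405 × 731.15/962.15 = 4.107 atm

4.11 atm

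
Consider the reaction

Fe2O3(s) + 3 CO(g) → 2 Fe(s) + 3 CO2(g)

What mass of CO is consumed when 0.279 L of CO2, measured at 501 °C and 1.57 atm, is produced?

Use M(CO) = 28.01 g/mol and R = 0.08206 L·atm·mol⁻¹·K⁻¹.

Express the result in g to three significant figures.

0.193 g

n(CO2) = PV/RT = (1.57 × 0.279) / (0.08206 × 774.15) = 0.006895 mol
n(CO) = (3/3) × 0.006895 = 0.006895 mol
m(CO) = 0.006895 × 28.01 = 0.1931 g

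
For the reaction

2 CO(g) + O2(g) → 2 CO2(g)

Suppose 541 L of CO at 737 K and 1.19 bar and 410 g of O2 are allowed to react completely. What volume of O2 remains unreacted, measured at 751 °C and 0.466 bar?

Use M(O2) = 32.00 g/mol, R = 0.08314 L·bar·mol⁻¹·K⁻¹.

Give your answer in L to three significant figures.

n(CO) = PV/RT = (1.19 × 541) / (0.08314 × 737) = 10.51 mol
n(O2) = 410 / 32.00 = 12.81 mol
For 10.51 mol CO, stoichiometry requires (1/2) × 10.51 = 5.255 mol O2; 12.81 mol is available, so CO is limiting.
n(O2) consumed = (1/2) × 10.51 = 5.255 mol; remaining = 12.81 − 5.255 = 7.555 mol
V(O2) = nRT/P = 7.555 × 0.08314 × 1024.15 / 0.466 = 1380 L

1380 L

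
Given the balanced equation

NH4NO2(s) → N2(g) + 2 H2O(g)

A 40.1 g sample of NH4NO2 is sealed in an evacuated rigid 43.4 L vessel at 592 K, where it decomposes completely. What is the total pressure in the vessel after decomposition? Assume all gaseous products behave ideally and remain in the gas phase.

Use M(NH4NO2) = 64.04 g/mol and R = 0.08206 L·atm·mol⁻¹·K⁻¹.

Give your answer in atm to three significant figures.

n(NH4NO2) = 40.1 / 64.04 = 0.6262 mol
n(gas produced) = (3/1) × 0.6262 = 1.879 mol
P = nRT/V = 1.879 × 0.08206 × 592 / 43.4 = 2.103 atm

2.10 atm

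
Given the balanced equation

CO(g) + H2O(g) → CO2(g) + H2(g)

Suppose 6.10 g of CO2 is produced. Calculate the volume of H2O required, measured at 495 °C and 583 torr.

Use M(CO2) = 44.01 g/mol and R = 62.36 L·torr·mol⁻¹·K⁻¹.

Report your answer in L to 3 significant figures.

11.4 L

n(CO2) = 6.100 / 44.01 = 0.1386 mol
n(H2O) = (1/1) × 0.1386 = 0.1386 mol
V = nRT/P = 0.1386 × 62.36 × 768.15 / 583 = 11.39 L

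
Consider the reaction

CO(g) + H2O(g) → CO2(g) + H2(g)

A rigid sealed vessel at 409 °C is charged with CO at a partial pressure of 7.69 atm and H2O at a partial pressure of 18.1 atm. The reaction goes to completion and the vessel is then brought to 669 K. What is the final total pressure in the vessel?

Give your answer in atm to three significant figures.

25.3 atm

Because the vessel is rigid and T is held at 409 °C, work the stoichiometry in partial pressures (P_i = n_iRT/V).
P(H2O) required for 7.69 atm of CO = (1/1) × 7.69 = 7.690 atm; available 18.1 atm, so CO is limiting.
P(H2O) remaining = 18.1 − (1/1) × 7.69 = 10.41 atm
P(gaseous products) = (1+1)/1 × 7.69 = 15.38 atm
P_total at 409 °C = 10.41 + 15.38 = 25.79 atm
Scaling to 669 K: P = 25.79 × 669/682.15 = 25.29 atm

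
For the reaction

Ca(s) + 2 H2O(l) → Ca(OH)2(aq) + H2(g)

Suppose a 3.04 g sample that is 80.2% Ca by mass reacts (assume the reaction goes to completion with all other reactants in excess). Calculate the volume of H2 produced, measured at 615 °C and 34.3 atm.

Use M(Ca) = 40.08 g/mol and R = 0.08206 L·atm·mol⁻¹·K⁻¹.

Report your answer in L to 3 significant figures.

mass of Ca = 3.04 × 80.2/100 = 2.438 g
n(Ca) = 2.438 / 40.08 = 0.06083 mol
n(H2) = (1/1) × 0.06083 = 0.06083 mol
V = nRT/P = 0.06083 × 0.08206 × 888.15 / 34.3 = 0.1293 L

0.129 L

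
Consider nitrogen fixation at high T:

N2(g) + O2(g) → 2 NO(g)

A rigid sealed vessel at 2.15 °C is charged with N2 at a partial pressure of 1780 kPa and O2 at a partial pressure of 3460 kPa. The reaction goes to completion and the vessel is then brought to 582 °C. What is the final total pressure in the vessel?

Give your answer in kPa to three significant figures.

16300 kPa

Because the vessel is rigid and T is held at 2.15 °C, work the stoichiometry in partial pressures (P_i = n_iRT/V).
P(O2) required for 1780 kPa of N2 = (1/1) × 1780 = 1780 kPa; available 3460 kPa, so N2 is limiting.
P(O2) remaining = 3460 − (1/1) × 1780 = 1680 kPa
P(gaseous products) = (2)/1 × 1780 = 3560 kPa
P_total at 2.15 °C = 1680 + 3560 = 5240 kPa
Scaling to 582 °C: P = 5240 × 855.15/275.3 = 16280 kPa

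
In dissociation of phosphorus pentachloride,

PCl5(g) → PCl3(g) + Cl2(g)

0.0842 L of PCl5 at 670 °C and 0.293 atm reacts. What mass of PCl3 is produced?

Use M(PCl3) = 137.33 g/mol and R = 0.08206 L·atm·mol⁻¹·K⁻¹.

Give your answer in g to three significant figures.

n(PCl5) = PV/RT = (0.293 × 0.0842) / (0.08206 × 943.15) = 0.0003188 mol
n(PCl3) = (1/1) × 0.0003188 = 0.0003188 mol
m(PCl3) = 0.0003188 × 137.33 = 0.04378 g

0.0438 g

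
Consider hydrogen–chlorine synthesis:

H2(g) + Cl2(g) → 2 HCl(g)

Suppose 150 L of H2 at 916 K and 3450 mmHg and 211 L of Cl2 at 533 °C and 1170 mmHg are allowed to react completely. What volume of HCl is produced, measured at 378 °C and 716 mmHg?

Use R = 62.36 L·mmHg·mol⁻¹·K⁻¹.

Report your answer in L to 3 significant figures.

n(H2) = PV/RT = (3450 × 150) / (62.36 × 916) = 9.060 mol
n(Cl2) = PV/RT = (1170 × 211) / (62.36 × 806.15) = 4.911 mol
For 9.060 mol H2, stoichiometry requires (1/1) × 9.060 = 9.060 mol Cl2; 4.911 mol is available, so Cl2 is limiting.
n(HCl) = (2/1) × 4.911 = 9.822 mol
V(HCl) = nRT/P = 9.822 × 62.36 × 651.15 / 716 = 557.0 L

557 L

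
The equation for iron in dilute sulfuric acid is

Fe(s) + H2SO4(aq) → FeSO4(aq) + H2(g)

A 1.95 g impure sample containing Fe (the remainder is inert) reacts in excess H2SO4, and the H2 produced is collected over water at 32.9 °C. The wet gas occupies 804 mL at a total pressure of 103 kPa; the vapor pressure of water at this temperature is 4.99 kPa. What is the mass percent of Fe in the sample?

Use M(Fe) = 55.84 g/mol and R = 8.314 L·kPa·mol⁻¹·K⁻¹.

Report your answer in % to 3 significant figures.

P(H2) = 103 − 4.99 = 98.01 kPa
n(H2) = PV/RT = (98.01 × 0.8040) / (8.314 × 306.05) = 0.03097 mol
n(Fe) = (1/1) × 0.03097 = 0.03097 mol
m(Fe) = 0.03097 × 55.84 = 1.729 g
%Fe = 1.729 / 1.95 × 100 = 88.67%

88.7 %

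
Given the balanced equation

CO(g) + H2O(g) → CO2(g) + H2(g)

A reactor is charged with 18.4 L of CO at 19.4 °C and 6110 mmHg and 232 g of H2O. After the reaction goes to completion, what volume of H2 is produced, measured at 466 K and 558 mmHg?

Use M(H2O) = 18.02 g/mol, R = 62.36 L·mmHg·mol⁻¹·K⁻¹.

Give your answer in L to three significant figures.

321 L

n(CO) = PV/RT = (6110 × 18.4) / (62.36 × 292.55) = 6.162 mol
n(H2O) = 232 / 18.02 = 12.87 mol
For 6.162 mol CO, stoichiometry requires (1/1) × 6.162 = 6.162 mol H2O; 12.87 mol is available, so CO is limiting.
n(H2) = (1/1) × 6.162 = 6.162 mol
V(H2) = nRT/P = 6.162 × 62.36 × 466 / 558 = 320.9 L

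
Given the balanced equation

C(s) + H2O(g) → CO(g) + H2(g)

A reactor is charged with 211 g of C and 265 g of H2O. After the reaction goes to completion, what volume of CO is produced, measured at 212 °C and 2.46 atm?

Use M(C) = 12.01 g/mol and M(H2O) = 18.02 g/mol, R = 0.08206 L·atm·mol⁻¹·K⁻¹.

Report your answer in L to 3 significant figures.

238 L

n(C) = 211 / 12.01 = 17.57 mol
n(H2O) = 265 / 18.02 = 14.71 mol
For 17.57 mol C, stoichiometry requires (1/1) × 17.57 = 17.57 mol H2O; 14.71 mol is available, so H2O is limiting.
n(CO) = (1/1) × 14.71 = 14.71 mol
V(CO) = nRT/P = 14.71 × 0.08206 × 485.15 / 2.46 = 238.1 L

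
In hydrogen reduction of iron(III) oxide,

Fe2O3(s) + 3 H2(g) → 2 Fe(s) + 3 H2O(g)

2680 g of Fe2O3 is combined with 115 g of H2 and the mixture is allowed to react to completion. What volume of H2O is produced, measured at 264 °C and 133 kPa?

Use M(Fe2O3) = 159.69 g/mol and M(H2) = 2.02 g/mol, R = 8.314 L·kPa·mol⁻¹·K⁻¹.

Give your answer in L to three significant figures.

1690 L

n(Fe2O3) = 2680 / 159.69 = 16.78 mol
n(H2) = 115 / 2.02 = 56.93 mol
For 16.78 mol Fe2O3, stoichiometry requires (3/1) × 16.78 = 50.34 mol H2; 56.93 mol is available, so Fe2O3 is limiting.
n(H2O) = (3/1) × 16.78 = 50.34 mol
V(H2O) = nRT/P = 50.34 × 8.314 × 537.15 / 133 = 1690 L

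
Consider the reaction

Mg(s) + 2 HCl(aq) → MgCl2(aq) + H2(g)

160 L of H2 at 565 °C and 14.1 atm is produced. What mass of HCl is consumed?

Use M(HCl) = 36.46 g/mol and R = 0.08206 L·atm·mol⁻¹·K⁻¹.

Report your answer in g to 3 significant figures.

n(H2) = PV/RT = (14.1 × 160) / (0.08206 × 838.15) = 32.80 mol
n(HCl) = (2/1) × 32.80 = 65.60 mol
m(HCl) = 65.60 × 36.46 = 2392 g

2390 g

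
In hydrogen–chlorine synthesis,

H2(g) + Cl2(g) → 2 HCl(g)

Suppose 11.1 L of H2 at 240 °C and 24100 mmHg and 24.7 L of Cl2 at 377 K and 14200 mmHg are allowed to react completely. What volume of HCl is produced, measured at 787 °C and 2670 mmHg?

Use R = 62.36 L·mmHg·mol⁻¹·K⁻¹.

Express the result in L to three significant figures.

414 L

n(H2) = PV/RT = (24100 × 11.1) / (62.36 × 513.15) = 8.360 mol
n(Cl2) = PV/RT = (14200 × 24.7) / (62.36 × 377) = 14.92 mol
For 8.360 mol H2, stoichiometry requires (1/1) × 8.360 = 8.360 mol Cl2; 14.92 mol is available, so H2 is limiting.
n(HCl) = (2/1) × 8.360 = 16.72 mol
V(HCl) = nRT/P = 16.72 × 62.36 × 1060.15 / 2670 = 414.0 L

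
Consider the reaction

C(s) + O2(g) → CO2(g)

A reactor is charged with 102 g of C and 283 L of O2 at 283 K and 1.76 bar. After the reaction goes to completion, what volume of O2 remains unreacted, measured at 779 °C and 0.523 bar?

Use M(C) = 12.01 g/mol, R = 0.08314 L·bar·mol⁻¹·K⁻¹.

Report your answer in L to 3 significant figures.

n(C) = 102 / 12.01 = 8.493 mol
n(O2) = PV/RT = (1.76 × 283) / (0.08314 × 283) = 21.17 mol
For 8.493 mol C, stoichiometry requires (1/1) × 8.493 = 8.493 mol O2; 21.17 mol is available, so C is limiting.
n(O2) consumed = (1/1) × 8.493 = 8.493 mol; remaining = 21.17 − 8.493 = 12.68 mol
V(O2) = nRT/P = 12.68 × 0.08314 × 1052.15 / 0.523 = 2121 L

2120 L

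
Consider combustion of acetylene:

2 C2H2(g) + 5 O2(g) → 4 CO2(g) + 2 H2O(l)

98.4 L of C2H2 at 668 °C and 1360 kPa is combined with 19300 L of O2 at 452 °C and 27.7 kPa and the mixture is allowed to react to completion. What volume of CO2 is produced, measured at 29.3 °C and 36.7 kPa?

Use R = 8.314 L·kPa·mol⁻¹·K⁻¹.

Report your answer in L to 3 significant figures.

n(C2H2) = PV/RT = (1360 × 98.4) / (8.314 × 941.15) = 17.10 mol
n(O2) = PV/RT = (27.7 × 19300) / (8.314 × 725.15) = 88.67 mol
For 17.10 mol C2H2, stoichiometry requires (5/2) × 17.10 = 42.75 mol O2; 88.67 mol is available, so C2H2 is limiting.
n(CO2) = (4/2) × 17.10 = 34.20 mol
V(CO2) = nRT/P = 34.20 × 8.314 × 302.45 / 36.7 = 2343 L

2340 L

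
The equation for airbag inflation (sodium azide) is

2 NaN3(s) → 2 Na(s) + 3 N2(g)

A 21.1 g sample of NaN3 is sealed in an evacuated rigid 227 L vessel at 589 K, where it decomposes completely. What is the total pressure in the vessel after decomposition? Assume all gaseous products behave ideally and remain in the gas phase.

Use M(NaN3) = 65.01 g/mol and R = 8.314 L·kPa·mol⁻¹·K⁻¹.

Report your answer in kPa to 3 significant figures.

10.5 kPa

n(NaN3) = 21.1 / 65.01 = 0.3246 mol
n(gas produced) = (3/2) × 0.3246 = 0.4869 mol
P = nRT/V = 0.4869 × 8.314 × 589 / 227 = 10.50 kPa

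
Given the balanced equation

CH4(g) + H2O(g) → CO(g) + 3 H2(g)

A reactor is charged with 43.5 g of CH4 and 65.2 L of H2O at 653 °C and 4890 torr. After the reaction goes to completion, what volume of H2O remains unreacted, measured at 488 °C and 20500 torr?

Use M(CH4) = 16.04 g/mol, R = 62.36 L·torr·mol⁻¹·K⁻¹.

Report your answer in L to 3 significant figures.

6.50 L

n(CH4) = 43.5 / 16.04 = 2.712 mol
n(H2O) = PV/RT = (4890 × 65.2) / (62.36 × 926.15) = 5.520 mol
For 2.712 mol CH4, stoichiometry requires (1/1) × 2.712 = 2.712 mol H2O; 5.520 mol is available, so CH4 is limiting.
n(H2O) consumed = (1/1) × 2.712 = 2.712 mol; remaining = 5.520 − 2.712 = 2.808 mol
V(H2O) = nRT/P = 2.808 × 62.36 × 761.15 / 20500 = 6.502 L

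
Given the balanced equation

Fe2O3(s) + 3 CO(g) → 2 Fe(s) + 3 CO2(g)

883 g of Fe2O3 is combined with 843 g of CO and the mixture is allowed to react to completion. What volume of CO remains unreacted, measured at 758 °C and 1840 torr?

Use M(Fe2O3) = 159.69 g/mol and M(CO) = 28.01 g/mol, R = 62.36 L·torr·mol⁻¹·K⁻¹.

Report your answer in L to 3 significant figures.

n(Fe2O3) = 883 / 159.69 = 5.529 mol
n(CO) = 843 / 28.01 = 30.10 mol
For 5.529 mol Fe2O3, stoichiometry requires (3/1) × 5.529 = 16.59 mol CO; 30.10 mol is available, so Fe2O3 is limiting.
n(CO) consumed = (3/1) × 5.529 = 16.59 mol; remaining = 30.10 − 16.59 = 13.51 mol
V(CO) = nRT/P = 13.51 × 62.36 × 1031.15 / 1840 = 472.1 L

472 L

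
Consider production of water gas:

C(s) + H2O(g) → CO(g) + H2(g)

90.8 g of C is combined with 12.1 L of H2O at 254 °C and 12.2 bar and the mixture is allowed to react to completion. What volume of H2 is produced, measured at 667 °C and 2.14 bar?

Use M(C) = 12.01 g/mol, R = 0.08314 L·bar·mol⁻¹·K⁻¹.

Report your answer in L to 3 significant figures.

n(C) = 90.8 / 12.01 = 7.560 mol
n(H2O) = PV/RT = (12.2 × 12.1) / (0.08314 × 527.15) = 3.368 mol
For 7.560 mol C, stoichiometry requires (1/1) × 7.560 = 7.560 mol H2O; 3.368 mol is available, so H2O is limiting.
n(H2) = (1/1) × 3.368 = 3.368 mol
V(H2) = nRT/P = 3.368 × 0.08314 × 940.15 / 2.14 = 123.0 L

123 L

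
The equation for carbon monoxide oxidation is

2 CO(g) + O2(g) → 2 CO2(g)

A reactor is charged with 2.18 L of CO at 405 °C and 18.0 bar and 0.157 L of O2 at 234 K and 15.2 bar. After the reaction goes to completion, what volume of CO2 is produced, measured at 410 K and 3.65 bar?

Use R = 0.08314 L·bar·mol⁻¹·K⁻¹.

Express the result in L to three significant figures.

n(CO) = PV/RT = (18.0 × 2.18) / (0.08314 × 678.15) = 0.6960 mol
n(O2) = PV/RT = (15.2 × 0.157) / (0.08314 × 234) = 0.1227 mol
For 0.6960 mol CO, stoichiometry requires (1/2) × 0.6960 = 0.3480 mol O2; 0.1227 mol is available, so O2 is limiting.
n(CO2) = (2/1) × 0.1227 = 0.2454 mol
V(CO2) = nRT/P = 0.2454 × 0.08314 × 410 / 3.65 = 2.292 L

2.29 L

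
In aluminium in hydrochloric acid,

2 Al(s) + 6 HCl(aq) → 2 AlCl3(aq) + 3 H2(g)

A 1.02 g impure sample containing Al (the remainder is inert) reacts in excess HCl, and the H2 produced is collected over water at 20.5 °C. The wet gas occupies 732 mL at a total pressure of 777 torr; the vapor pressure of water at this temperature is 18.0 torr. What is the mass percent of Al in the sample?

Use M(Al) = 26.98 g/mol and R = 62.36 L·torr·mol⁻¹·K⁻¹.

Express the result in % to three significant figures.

P(H2) = 777 − 18.0 = 759.0 torr
n(H2) = PV/RT = (759.0 × 0.7320) / (62.36 × 293.65) = 0.03034 mol
n(Al) = (2/3) × 0.03034 = 0.02023 mol
m(Al) = 0.02023 × 26.98 = 0.5458 g
%Al = 0.5458 / 1.02 × 100 = 53.51%

53.5 %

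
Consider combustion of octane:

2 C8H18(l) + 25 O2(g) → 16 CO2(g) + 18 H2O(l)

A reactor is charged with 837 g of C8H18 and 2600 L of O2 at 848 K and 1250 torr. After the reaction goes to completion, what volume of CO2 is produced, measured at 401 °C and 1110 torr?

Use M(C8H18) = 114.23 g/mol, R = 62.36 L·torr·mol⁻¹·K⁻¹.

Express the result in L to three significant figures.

1490 L

n(C8H18) = 837 / 114.23 = 7.327 mol
n(O2) = PV/RT = (1250 × 2600) / (62.36 × 848) = 61.46 mol
For 7.327 mol C8H18, stoichiometry requires (25/2) × 7.327 = 91.59 mol O2; 61.46 mol is available, so O2 is limiting.
n(CO2) = (16/25) × 61.46 = 39.33 mol
V(CO2) = nRT/P = 39.33 × 62.36 × 674.15 / 1110 = 1490 L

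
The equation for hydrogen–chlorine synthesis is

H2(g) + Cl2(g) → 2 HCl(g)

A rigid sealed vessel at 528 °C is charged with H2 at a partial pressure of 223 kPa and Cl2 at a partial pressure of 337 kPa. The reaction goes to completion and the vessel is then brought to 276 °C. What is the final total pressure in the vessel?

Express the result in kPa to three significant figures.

384 kPa

At constant V, partial pressures at 528 °C are proportional to moles, so apply stoichiometry directly to pressures.
P(Cl2) required for 223 kPa of H2 = (1/1) × 223 = 223.0 kPa; available 337 kPa, so H2 is limiting.
P(Cl2) remaining = 337 − (1/1) × 223 = 114.0 kPa
P(gaseous products) = (2)/1 × 223 = 446.0 kPa
P_total at 528 °C = 114.0 + 446.0 = 560.0 kPa
Scaling to 276 °C: P = 560.0 × 549.15/801.15 = 383.9 kPa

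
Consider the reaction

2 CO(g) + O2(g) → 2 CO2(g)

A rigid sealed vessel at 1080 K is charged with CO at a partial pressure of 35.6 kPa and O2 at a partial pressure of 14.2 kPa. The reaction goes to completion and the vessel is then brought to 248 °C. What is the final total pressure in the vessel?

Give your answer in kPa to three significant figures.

Because the vessel is rigid and T is held at 1080 K, work the stoichiometry in partial pressures (P_i = n_iRT/V).
P(O2) required for 35.6 kPa of CO = (1/2) × 35.6 = 17.80 kPa; available 14.2 kPa, so O2 is limiting.
P(CO) remaining = 35.6 − (2/1) × 14.2 = 7.200 kPa
P(gaseous products) = (2)/1 × 14.2 = 28.40 kPa
P_total at 1080 K = 7.200 + 28.40 = 35.60 kPa
Scaling to 248 °C: P = 35.60 × 521.15/1080 = 17.18 kPa

17.2 kPa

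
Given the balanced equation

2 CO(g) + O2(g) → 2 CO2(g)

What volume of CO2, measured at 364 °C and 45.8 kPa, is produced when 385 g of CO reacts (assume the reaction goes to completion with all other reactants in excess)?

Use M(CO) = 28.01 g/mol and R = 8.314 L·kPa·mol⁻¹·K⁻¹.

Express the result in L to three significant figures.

n(CO) = 385.0 / 28.01 = 13.75 mol
n(CO2) = (2/2) × 13.75 = 13.75 mol
V = nRT/P = 13.75 × 8.314 × 637.15 / 45.8 = 1590 L

1590 L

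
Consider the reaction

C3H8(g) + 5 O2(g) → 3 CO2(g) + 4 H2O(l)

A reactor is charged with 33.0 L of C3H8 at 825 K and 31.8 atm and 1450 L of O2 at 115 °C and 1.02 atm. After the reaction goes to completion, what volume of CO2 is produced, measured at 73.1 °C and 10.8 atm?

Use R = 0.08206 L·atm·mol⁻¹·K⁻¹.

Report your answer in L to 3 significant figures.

n(C3H8) = PV/RT = (31.8 × 33.0) / (0.08206 × 825) = 15.50 mol
n(O2) = PV/RT = (1.02 × 1450) / (0.08206 × 388.15) = 46.43 mol
For 15.50 mol C3H8, stoichiometry requires (5/1) × 15.50 = 77.50 mol O2; 46.43 mol is available, so O2 is limiting.
n(CO2) = (3/5) × 46.43 = 27.86 mol
V(CO2) = nRT/P = 27.86 × 0.08206 × 346.25 / 10.8 = 73.30 L

73.3 L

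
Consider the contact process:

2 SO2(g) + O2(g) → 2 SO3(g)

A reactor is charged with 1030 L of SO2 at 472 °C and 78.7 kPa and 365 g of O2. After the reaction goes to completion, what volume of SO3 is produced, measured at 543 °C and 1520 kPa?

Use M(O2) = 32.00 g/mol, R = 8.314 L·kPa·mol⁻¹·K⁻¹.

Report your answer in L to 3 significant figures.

58.4 L

n(SO2) = PV/RT = (78.7 × 1030) / (8.314 × 745.15) = 13.08 mol
n(O2) = 365 / 32.00 = 11.41 mol
For 13.08 mol SO2, stoichiometry requires (1/2) × 13.08 = 6.540 mol O2; 11.41 mol is available, so SO2 is limiting.
n(SO3) = (2/2) × 13.08 = 13.08 mol
V(SO3) = nRT/P = 13.08 × 8.314 × 816.15 / 1520 = 58.39 L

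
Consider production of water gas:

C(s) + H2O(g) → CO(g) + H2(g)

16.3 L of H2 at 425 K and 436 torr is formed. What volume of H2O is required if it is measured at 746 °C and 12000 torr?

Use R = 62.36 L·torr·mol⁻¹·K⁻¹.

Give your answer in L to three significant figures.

n(H2) = PV/RT = (436 × 16.3) / (62.36 × 425) = 0.2682 mol
n(H2O) = (1/1) × 0.2682 = 0.2682 mol
V = nRT/P = 0.2682 × 62.36 × 1019.15 / 12000 = 1.420 L

1.42 L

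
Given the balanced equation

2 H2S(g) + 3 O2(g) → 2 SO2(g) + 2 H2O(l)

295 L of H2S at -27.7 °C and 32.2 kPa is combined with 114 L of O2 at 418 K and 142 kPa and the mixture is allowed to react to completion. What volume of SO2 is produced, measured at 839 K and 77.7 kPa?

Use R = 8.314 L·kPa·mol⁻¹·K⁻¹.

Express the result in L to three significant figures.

n(H2S) = PV/RT = (32.2 × 295) / (8.314 × 245.45) = 4.655 mol
n(O2) = PV/RT = (142 × 114) / (8.314 × 418) = 4.658 mol
For 4.655 mol H2S, stoichiometry requires (3/2) × 4.655 = 6.982 mol O2; 4.658 mol is available, so O2 is limiting.
n(SO2) = (2/3) × 4.658 = 3.105 mol
V(SO2) = nRT/P = 3.105 × 8.314 × 839 / 77.7 = 278.7 L

279 L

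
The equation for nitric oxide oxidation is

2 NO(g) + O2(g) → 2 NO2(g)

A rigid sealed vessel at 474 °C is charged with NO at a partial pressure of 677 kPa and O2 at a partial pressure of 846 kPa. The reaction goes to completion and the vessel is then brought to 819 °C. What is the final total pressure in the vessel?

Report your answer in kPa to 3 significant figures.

1730 kPa

With V and T fixed, P_i ∝ n_i, so the mole ratios apply directly to partial pressures at 474 °C.
P(O2) required for 677 kPa of NO = (1/2) × 677 = 338.5 kPa; available 846 kPa, so NO is limiting.
P(O2) remaining = 846 − (1/2) × 677 = 507.5 kPa
P(gaseous products) = (2)/2 × 677 = 677.0 kPa
P_total at 474 °C = 507.5 + 677.0 = 1184 kPa
Scaling to 819 °C: P = 1184 × 1092.15/747.15 = 1731 kPa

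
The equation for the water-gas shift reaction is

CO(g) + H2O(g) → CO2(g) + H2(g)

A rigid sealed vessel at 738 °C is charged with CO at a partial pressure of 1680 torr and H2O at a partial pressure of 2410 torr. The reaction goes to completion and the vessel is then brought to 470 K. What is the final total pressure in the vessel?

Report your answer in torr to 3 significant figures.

1900 torr

Because the vessel is rigid and T is held at 738 °C, work the stoichiometry in partial pressures (P_i = n_iRT/V).
P(H2O) required for 1680 torr of CO = (1/1) × 1680 = 1680 torr; available 2410 torr, so CO is limiting.
P(H2O) remaining = 2410 − (1/1) × 1680 = 730.0 torr
P(gaseous products) = (1+1)/1 × 1680 = 3360 torr
P_total at 738 °C = 730.0 + 3360 = 4090 torr
Scaling to 470 K: P = 4090 × 470/1011.15 = 1901 torr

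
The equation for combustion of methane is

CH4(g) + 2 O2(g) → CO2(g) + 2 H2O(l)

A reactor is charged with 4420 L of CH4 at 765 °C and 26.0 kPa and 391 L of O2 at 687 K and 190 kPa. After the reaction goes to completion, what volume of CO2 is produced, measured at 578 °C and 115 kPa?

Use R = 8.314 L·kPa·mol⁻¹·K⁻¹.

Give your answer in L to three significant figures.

400 L

n(CH4) = PV/RT = (26.0 × 4420) / (8.314 × 1038.15) = 13.31 mol
n(O2) = PV/RT = (190 × 391) / (8.314 × 687) = 13.01 mol
For 13.31 mol CH4, stoichiometry requires (2/1) × 13.31 = 26.62 mol O2; 13.01 mol is available, so O2 is limiting.
n(CO2) = (1/2) × 13.01 = 6.505 mol
V(CO2) = nRT/P = 6.505 × 8.314 × 851.15 / 115 = 400.3 L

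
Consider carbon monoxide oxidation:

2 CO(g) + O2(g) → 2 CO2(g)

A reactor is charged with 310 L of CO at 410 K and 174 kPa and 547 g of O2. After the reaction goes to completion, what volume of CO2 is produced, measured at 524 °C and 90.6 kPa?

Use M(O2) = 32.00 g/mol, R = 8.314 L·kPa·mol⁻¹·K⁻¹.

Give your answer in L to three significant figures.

1160 L

n(CO) = PV/RT = (174 × 310) / (8.314 × 410) = 15.82 mol
n(O2) = 547 / 32.00 = 17.09 mol
For 15.82 mol CO, stoichiometry requires (1/2) × 15.82 = 7.910 mol O2; 17.09 mol is available, so CO is limiting.
n(CO2) = (2/2) × 15.82 = 15.82 mol
V(CO2) = nRT/P = 15.82 × 8.314 × 797.15 / 90.6 = 1157 L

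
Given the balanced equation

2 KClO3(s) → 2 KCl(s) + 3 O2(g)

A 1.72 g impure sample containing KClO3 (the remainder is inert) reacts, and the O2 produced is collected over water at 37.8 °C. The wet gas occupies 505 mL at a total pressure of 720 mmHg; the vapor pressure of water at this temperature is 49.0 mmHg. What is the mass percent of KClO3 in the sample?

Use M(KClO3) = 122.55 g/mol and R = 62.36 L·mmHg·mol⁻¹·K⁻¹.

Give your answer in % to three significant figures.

P(O2) = 720 − 49.0 = 671.0 mmHg
n(O2) = PV/RT = (671.0 × 0.5050) / (62.36 × 310.95) = 0.01748 mol
n(KClO3) = (2/3) × 0.01748 = 0.01165 mol
m(KClO3) = 0.01165 × 122.55 = 1.428 g
%KClO3 = 1.428 / 1.72 × 100 = 83.02%

83.0 %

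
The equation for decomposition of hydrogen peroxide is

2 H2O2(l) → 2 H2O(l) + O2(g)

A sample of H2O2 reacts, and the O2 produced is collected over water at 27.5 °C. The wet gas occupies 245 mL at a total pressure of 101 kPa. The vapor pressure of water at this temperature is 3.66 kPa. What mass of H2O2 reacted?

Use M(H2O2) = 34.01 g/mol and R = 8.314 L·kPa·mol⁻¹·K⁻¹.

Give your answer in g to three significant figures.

0.649 g

P(O2) = 101 − 3.66 = 97.34 kPa
n(O2) = PV/RT = (97.34 × 0.2450) / (8.314 × 300.65) = 0.009541 mol
n(H2O2) = (2/1) × 0.009541 = 0.01908 mol
m(H2O2) = 0.01908 × 34.01 = 0.6489 g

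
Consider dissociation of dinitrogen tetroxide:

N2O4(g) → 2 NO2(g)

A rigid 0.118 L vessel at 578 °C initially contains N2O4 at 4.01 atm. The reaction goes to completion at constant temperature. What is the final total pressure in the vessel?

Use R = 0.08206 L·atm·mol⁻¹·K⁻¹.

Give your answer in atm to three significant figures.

8.02 atm

Since T and V are fixed, P_final/P_initial = n_final/n_initial = 2/1.
P_final = (2/1) × 4.01 = 8.020 atm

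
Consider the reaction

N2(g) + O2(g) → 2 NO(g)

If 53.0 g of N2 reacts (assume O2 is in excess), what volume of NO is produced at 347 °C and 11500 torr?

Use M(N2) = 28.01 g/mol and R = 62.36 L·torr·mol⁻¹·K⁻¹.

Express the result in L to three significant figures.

12.7 L

n(N2) = 53.00 / 28.01 = 1.892 mol
n(NO) = (2/1) × 1.892 = 3.784 mol
V = nRT/P = 3.784 × 62.36 × 620.15 / 11500 = 12.72 L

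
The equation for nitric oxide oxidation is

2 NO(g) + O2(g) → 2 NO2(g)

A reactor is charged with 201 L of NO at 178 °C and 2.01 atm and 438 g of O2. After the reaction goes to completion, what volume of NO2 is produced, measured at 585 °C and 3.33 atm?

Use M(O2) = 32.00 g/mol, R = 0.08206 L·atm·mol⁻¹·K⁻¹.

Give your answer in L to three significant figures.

231 L

n(NO) = PV/RT = (2.01 × 201) / (0.08206 × 451.15) = 10.91 mol
n(O2) = 438 / 32.00 = 13.69 mol
For 10.91 mol NO, stoichiometry requires (1/2) × 10.91 = 5.455 mol O2; 13.69 mol is available, so NO is limiting.
n(NO2) = (2/2) × 10.91 = 10.91 mol
V(NO2) = nRT/P = 10.91 × 0.08206 × 858.15 / 3.33 = 230.7 L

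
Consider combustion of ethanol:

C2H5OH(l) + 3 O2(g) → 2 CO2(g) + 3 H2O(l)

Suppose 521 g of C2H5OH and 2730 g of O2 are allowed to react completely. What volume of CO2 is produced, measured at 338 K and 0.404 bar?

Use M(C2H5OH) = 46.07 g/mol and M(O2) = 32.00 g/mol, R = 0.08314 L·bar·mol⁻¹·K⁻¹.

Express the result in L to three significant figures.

n(C2H5OH) = 521 / 46.07 = 11.31 mol
n(O2) = 2730 / 32.00 = 85.31 mol
For 11.31 mol C2H5OH, stoichiometry requires (3/1) × 11.31 = 33.93 mol O2; 85.31 mol is available, so C2H5OH is limiting.
n(CO2) = (2/1) × 11.31 = 22.62 mol
V(CO2) = nRT/P = 22.62 × 0.08314 × 338 / 0.404 = 1573 L

1570 L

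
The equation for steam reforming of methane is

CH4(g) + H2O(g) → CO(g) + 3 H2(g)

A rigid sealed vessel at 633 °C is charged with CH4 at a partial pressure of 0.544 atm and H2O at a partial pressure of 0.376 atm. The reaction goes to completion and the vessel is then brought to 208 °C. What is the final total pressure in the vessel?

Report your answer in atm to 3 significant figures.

0.888 atm

Because the vessel is rigid and T is held at 633 °C, work the stoichiometry in partial pressures (P_i = n_iRT/V).
P(H2O) required for 0.544 atm of CH4 = (1/1) × 0.544 = 0.5440 atm; available 0.376 atm, so H2O is limiting.
P(CH4) remaining = 0.544 − (1/1) × 0.376 = 0.1680 atm
P(gaseous products) = (1+3)/1 × 0.376 = 1.504 atm
P_total at 633 °C = 0.1680 + 1.504 = 1.672 atm
Scaling to 208 °C: P = 1.672 × 481.15/906.15 = 0.8878 atm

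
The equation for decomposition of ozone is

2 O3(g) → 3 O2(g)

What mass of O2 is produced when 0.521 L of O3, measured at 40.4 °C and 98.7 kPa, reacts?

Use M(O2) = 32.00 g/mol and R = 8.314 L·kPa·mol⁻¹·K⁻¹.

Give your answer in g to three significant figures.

0.947 g

n(O3) = PV/RT = (98.7 × 0.521) / (8.314 × 313.55) = 0.01973 mol
n(O2) = (3/2) × 0.01973 = 0.02960 mol
m(O2) = 0.02960 × 32.00 = 0.9472 g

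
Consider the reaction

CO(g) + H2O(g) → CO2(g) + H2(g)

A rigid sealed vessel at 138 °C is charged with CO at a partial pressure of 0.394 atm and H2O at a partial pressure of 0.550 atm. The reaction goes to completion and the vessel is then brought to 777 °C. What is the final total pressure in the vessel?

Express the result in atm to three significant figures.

With V and T fixed, P_i ∝ n_i, so the mole ratios apply directly to partial pressures at 138 °C.
P(H2O) required for 0.394 atm of CO = (1/1) × 0.394 = 0.3940 atm; available 0.550 atm, so CO is limiting.
P(H2O) remaining = 0.550 − (1/1) × 0.394 = 0.1560 atm
P(gaseous products) = (1+1)/1 × 0.394 = 0.7880 atm
P_total at 138 °C = 0.1560 + 0.7880 = 0.9440 atm
Scaling to 777 °C: P = 0.9440 × 1050.15/411.15 = 2.411 atm

2.41 atm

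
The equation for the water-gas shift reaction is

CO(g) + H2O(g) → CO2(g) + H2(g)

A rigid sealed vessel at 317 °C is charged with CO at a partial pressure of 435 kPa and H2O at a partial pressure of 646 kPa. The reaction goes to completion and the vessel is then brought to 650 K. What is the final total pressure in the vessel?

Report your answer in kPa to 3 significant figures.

1190 kPa

With V and T fixed, P_i ∝ n_i, so the mole ratios apply directly to partial pressures at 317 °C.
P(H2O) required for 435 kPa of CO = (1/1) × 435 = 435.0 kPa; available 646 kPa, so CO is limiting.
P(H2O) remaining = 646 − (1/1) × 435 = 211.0 kPa
P(gaseous products) = (1+1)/1 × 435 = 870.0 kPa
P_total at 317 °C = 211.0 + 870.0 = 1081 kPa
Scaling to 650 K: P = 1081 × 650/590.15 = 1191 kPa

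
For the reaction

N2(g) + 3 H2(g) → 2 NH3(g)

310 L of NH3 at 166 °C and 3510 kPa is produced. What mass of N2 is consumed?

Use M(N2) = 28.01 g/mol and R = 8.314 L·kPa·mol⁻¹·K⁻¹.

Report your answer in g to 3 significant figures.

4170 g

n(NH3) = PV/RT = (3510 × 310) / (8.314 × 439.15) = 298.0 mol
n(N2) = (1/2) × 298.0 = 149.0 mol
m(N2) = 149.0 × 28.01 = 4173 g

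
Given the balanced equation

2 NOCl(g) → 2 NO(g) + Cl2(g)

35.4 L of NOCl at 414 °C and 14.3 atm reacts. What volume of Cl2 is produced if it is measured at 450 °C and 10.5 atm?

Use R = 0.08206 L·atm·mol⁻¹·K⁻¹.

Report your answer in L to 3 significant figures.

25.4 L

n(NOCl) = PV/RT = (14.3 × 35.4) / (0.08206 × 687.15) = 8.978 mol
n(Cl2) = (1/2) × 8.978 = 4.489 mol
V = nRT/P = 4.489 × 0.08206 × 723.15 / 10.5 = 25.37 L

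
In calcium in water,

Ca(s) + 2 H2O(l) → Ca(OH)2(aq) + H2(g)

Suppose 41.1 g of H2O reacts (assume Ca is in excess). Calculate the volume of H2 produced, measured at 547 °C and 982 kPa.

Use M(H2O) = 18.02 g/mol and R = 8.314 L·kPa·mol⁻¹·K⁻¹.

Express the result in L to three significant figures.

n(H2O) = 41.10 / 18.02 = 2.281 mol
n(H2) = (1/2) × 2.281 = 1.141 mol
V = nRT/P = 1.141 × 8.314 × 820.15 / 982 = 7.923 L

7.92 L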